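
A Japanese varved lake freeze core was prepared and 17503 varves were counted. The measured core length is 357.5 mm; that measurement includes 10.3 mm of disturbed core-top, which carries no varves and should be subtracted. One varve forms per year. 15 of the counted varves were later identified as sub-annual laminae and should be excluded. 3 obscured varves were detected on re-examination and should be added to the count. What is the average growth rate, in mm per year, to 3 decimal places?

0.020 mm per year

After corrections the count is 17503 − 15 + 3 = 17491 varves.
Removing the 10.3 mm offcut leaves 357.5 − 10.3 = 347.2 mm.
347.2 mm over 17491 years gives 347.2 / 17491 ≈ 0.020 mm per year.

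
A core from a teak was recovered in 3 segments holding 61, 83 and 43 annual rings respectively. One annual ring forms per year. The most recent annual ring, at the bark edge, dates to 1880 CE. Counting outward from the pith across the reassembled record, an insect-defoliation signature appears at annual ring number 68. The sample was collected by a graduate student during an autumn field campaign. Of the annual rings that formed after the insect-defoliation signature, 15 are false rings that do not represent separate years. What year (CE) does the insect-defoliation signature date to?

1776 CE

Total annual rings = 61 + 83 + 43 = 187.
187 − 68 = 119 annual rings lie beyond the insect-defoliation signature toward the bark edge.
Excluding 15 false annual rings: 119 − 15 = 104.
Counting back 104 years from 1880 CE places the insect-defoliation signature in 1880 − 104 = 1776 CE.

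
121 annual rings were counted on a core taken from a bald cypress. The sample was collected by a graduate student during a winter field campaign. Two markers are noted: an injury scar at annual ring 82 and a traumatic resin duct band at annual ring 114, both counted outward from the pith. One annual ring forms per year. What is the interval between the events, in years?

32 years

The two markers are separated by 114 − 82 = 32 annual rings.
One annual ring per year makes the interval 32 years.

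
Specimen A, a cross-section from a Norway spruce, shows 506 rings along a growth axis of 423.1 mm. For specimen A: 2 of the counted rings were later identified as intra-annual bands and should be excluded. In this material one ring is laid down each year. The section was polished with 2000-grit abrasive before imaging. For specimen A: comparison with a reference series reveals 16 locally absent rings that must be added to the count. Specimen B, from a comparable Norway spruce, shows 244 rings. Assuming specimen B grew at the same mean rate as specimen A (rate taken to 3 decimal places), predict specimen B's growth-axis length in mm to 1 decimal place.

198.6 mm

Specimen A: true ring count = 506 − 2 + 16 = 520.
A: Mean rate = 423.1 mm / 520 years ≈ 0.814 mm/yr.
B's length ≈ 0.814 × 244 = 198.6 mm.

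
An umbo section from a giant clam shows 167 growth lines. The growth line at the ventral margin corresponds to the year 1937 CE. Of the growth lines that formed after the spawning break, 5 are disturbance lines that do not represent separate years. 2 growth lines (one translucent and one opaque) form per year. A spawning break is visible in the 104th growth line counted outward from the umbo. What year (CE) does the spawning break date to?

The spawning break sits at growth line 104 from the umbo, so 167 − 104 = 63 growth lines formed after it.
Removing the 5 false growth lines leaves 63 − 5 = 58 true growth lines beyond the spawning break.
With 2 growth lines per year, 58 / 2 = 29 years.
Counting back 29 years from 1937 CE places the spawning break in 1937 − 29 = 1908 CE.

1908 CE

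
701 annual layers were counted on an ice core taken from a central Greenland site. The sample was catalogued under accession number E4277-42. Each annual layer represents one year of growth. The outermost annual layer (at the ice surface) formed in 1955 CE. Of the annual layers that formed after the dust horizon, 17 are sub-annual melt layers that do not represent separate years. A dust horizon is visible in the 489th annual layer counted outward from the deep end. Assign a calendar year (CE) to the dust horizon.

The dust horizon sits at annual layer 489 from the deep end, so 701 − 489 = 212 annual layers formed after it.
Removing the 17 false annual layers leaves 212 − 17 = 195 true annual layers beyond the dust horizon.
The annual layer at the ice surface is 1955 CE, so the dust horizon dates to 1955 − 195 = 1760 CE.

1760 CE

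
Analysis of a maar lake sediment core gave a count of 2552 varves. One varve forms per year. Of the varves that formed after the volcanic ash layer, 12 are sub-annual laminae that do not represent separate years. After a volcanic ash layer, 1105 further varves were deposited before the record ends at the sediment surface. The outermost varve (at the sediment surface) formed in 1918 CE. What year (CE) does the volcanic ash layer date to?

1105 varves formed after the volcanic ash layer.
1105 − 12 false = 1093 true varves after the volcanic ash layer.
1918 − 1093 = 825 CE.

825 CE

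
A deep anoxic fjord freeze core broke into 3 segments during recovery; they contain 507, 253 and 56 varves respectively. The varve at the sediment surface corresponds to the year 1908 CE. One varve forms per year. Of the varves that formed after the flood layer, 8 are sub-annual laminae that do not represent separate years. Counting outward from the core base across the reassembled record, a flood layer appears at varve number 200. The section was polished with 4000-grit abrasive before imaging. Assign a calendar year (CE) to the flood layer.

1300 CE

Total varves = 507 + 253 + 56 = 816.
816 − 200 = 616 varves lie beyond the flood layer toward the sediment surface.
616 − 8 false = 608 true varves after the flood layer.
The varve at the sediment surface is 1908 CE, so the flood layer dates to 1908 − 608 = 1300 CE.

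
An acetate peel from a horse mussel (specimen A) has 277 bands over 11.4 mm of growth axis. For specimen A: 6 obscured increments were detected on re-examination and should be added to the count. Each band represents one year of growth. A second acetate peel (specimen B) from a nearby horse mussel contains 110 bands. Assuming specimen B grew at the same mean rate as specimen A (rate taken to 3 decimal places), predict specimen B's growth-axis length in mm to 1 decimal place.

4.4 mm

Specimen A: correcting the raw count gives 277 + 6 = 283 true bands.
A: Mean rate = 11.4 mm / 283 years ≈ 0.040 mm per year.
Length of B = 0.040 × 110 = 4.4 mm.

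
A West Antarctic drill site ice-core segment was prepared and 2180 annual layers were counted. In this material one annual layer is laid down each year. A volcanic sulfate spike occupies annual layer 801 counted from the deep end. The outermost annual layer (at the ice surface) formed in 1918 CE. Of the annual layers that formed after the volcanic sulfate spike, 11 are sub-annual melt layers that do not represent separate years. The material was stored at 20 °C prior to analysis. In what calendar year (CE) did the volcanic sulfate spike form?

550 CE

The volcanic sulfate spike sits at annual layer 801 from the deep end, so 2180 − 801 = 1379 annual layers formed after it.
1379 − 11 false = 1368 true annual layers after the volcanic sulfate spike.
1918 − 1368 = 550 CE.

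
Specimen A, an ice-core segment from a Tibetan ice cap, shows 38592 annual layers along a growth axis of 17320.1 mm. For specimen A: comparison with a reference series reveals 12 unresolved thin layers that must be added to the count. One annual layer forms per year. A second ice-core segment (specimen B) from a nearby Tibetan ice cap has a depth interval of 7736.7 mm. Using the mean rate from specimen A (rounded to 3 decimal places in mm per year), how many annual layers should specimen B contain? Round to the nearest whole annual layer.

Specimen A: true annual layer count = 38592 + 12 = 38604.
A: 17320.1 mm over 38604 years gives 17320.1 / 38604 ≈ 0.449 mm per year.
B spans 7736.7 / 0.449 = 17230.96 years ≈ 17231 annual layers.

17231 annual layers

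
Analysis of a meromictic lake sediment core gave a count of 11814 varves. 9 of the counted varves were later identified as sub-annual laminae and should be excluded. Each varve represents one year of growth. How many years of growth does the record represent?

After corrections the count is 11814 − 9 = 11805 varves.
At one varve per year, that is 11805 years.

11805 years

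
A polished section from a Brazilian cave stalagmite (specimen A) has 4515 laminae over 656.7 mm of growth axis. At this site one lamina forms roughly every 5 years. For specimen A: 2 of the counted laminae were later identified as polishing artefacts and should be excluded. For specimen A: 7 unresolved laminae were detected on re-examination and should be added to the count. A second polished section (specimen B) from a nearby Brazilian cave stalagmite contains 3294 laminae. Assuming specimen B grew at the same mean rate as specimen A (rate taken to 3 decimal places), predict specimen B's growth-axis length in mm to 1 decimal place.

Specimen A: after corrections the count is 4515 − 2 + 7 = 4520 laminae.
Specimen A: 4520 laminae at 5 years each span 4520 × 5 = 22600 years.
A: Extension rate ≈ 656.7 / 22600 = 0.029 mm/year.
Specimen B: at 5 years per lamina, 3294 × 5 = 16470 years. B's length ≈ 0.029 × 16470 = 477.6 mm.

477.6 mm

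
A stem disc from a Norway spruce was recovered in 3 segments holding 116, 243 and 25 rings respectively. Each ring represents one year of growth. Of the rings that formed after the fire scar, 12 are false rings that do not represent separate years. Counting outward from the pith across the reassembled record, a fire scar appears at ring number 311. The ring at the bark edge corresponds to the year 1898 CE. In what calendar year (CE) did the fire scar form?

1837 CE

Total rings = 116 + 243 + 25 = 384.
384 − 311 = 73 rings lie beyond the fire scar toward the bark edge.
Excluding 12 false rings: 73 − 12 = 61.
Counting back 61 years from 1898 CE places the fire scar in 1898 − 61 = 1837 CE.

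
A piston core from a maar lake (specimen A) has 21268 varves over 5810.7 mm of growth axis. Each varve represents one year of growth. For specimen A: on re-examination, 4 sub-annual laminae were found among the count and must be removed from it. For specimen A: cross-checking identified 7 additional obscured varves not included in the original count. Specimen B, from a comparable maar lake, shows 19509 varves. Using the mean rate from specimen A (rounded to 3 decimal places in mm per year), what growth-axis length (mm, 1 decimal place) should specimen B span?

Specimen A: after corrections the count is 21268 − 4 + 7 = 21271 varves.
A: Mean rate = 5810.7 mm / 21271 years ≈ 0.273 mm per year.
B's length ≈ 0.273 × 19509 = 5326.0 mm.

5326.0 mm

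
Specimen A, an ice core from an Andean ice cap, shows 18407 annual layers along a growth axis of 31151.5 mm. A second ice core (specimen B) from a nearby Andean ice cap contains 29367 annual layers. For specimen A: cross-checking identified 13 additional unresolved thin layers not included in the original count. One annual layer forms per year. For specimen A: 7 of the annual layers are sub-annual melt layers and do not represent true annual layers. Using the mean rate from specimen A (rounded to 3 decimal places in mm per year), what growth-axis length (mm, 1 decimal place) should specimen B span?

Specimen A: after corrections the count is 18407 − 7 + 13 = 18413 annual layers.
A: 31151.5 mm over 18413 years gives 31151.5 / 18413 ≈ 1.692 mm/yr.
B's length ≈ 1.692 × 29367 = 49689.0 mm.

49689.0 mm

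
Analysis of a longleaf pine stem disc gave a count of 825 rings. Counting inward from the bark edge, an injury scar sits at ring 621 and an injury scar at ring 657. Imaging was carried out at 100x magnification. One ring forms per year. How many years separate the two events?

657 − 621 = 36 rings lie between the two events.
That is 36 years at one ring per year.

36 yr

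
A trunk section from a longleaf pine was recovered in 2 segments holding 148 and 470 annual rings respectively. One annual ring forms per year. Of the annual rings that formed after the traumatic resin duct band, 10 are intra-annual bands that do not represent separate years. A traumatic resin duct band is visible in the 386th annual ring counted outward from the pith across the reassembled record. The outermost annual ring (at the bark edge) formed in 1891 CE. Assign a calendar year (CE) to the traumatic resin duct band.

Total annual rings = 148 + 470 = 618.
618 − 386 = 232 annual rings lie beyond the traumatic resin duct band toward the bark edge.
232 − 10 false = 222 true annual rings after the traumatic resin duct band.
Counting back 222 years from 1891 CE places the traumatic resin duct band in 1891 − 222 = 1669 CE.

1669 CE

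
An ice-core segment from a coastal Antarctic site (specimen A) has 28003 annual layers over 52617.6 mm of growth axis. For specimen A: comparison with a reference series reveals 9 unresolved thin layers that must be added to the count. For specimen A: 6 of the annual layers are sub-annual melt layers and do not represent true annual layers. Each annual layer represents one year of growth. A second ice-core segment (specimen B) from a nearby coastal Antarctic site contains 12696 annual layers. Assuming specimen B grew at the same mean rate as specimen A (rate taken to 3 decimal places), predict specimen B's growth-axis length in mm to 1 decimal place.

Specimen A: correcting the raw count gives 28003 − 6 + 9 = 28006 true annual layers.
A: Extension rate ≈ 52617.6 / 28006 = 1.879 mm/yr.
B's length ≈ 1.879 × 12696 = 23855.8 mm.

23855.8 mm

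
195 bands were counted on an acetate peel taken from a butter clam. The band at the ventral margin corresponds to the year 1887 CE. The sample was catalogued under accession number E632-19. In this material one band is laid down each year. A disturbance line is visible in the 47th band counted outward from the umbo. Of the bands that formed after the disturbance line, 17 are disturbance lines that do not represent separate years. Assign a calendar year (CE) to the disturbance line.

195 − 47 = 148 bands lie beyond the disturbance line toward the ventral margin.
148 − 17 false = 131 true bands after the disturbance line.
1887 − 131 = 1756 CE.

1756 CE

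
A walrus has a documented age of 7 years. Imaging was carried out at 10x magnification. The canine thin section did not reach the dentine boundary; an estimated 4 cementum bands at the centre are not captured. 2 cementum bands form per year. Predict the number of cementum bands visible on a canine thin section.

10 cementum bands

7 years at 2 cementum bands per year gives 7 × 2 = 14 cementum bands.
14 − 4 missed = 10 cementum bands expected in the prepared section.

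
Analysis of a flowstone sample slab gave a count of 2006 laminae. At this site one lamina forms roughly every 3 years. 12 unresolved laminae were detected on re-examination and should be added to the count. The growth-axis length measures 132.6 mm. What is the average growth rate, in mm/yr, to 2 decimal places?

Correcting the raw count gives 2006 + 12 = 2018 true laminae.
Multiplying by 3 years per lamina: 2018 × 3 = 6054 years.
Mean rate = 132.6 mm / 6054 years ≈ 0.02 mm/yr.

0.02 mm/yr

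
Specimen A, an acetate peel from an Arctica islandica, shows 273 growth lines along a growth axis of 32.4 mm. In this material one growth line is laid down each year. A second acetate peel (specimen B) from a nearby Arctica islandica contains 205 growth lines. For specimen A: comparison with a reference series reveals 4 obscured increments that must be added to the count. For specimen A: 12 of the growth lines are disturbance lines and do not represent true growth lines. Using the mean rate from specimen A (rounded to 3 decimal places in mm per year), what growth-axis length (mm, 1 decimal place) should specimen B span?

Specimen A: adjusted count: 273 − 12 + 4 = 265 growth lines.
A: 32.4 mm over 265 years gives 32.4 / 265 ≈ 0.122 mm/yr.
For B, 0.122 mm/year × 205 years = 25.0 mm.

25.0 mm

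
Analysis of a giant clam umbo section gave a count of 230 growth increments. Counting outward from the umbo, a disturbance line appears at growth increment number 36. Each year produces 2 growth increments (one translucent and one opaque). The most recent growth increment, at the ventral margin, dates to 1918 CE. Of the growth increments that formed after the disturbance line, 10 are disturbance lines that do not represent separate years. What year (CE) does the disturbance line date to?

230 − 36 = 194 growth increments lie beyond the disturbance line toward the ventral margin.
Excluding 10 false growth increments: 194 − 10 = 184.
184 growth increments at 2 per year is 184 / 2 = 92 years.
1918 − 92 = 1826 CE.

1826 CE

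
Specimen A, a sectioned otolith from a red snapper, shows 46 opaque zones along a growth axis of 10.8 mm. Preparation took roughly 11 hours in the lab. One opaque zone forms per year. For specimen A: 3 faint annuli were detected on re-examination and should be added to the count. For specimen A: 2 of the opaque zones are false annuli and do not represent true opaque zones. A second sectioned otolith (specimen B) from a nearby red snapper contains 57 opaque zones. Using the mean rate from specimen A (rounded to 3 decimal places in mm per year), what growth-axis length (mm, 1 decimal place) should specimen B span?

Specimen A: adjusted count: 46 − 2 + 3 = 47 opaque zones.
A: Mean rate = 10.8 mm / 47 years ≈ 0.230 mm/yr.
Length of B = 0.230 × 57 = 13.1 mm.

13.1 mm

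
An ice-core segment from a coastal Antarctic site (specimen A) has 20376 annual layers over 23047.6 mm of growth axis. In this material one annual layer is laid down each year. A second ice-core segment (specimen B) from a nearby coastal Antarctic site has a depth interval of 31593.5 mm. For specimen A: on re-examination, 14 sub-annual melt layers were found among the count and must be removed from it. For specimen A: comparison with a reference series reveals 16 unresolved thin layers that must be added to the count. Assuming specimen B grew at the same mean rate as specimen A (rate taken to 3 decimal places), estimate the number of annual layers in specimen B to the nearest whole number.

27934 annual layers

Specimen A: after corrections the count is 20376 − 14 + 16 = 20378 annual layers.
A: Mean rate = 23047.6 mm / 20378 years ≈ 1.131 mm/year.
Specimen B: 31593.5 mm / 1.131 mm per year = 27934.13 years ≈ 27934 annual layers.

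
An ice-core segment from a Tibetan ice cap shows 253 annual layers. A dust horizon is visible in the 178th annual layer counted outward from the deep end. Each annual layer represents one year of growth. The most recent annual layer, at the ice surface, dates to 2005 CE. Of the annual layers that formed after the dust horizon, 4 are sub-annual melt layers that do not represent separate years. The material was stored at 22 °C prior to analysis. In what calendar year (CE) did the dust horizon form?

Between annual layer 178 and the ice surface there are 253 − 178 = 75 annual layers.
75 − 4 false = 71 true annual layers after the dust horizon.
2005 − 71 = 1934 CE.

1934 CE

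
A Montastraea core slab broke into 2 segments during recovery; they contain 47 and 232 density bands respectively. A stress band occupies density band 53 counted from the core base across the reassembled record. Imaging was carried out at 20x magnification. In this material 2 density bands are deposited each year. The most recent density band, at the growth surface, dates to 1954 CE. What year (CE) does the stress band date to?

Total density bands = 47 + 232 = 279.
279 − 53 = 226 density bands lie beyond the stress band toward the growth surface.
With 2 density bands per year, 226 / 2 = 113 years.
The density band at the growth surface is 1954 CE, so the stress band dates to 1954 − 113 = 1841 CE.

1841 CE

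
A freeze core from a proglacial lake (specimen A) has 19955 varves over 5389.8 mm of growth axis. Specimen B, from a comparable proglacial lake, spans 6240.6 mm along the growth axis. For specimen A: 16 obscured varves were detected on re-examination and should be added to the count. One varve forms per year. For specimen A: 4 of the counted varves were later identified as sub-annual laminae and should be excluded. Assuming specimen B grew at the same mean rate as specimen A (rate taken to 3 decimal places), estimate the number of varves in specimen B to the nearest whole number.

Specimen A: after corrections the count is 19955 − 4 + 16 = 19967 varves.
A: 5389.8 mm over 19967 years gives 5389.8 / 19967 ≈ 0.270 mm per year.
Specimen B: 6240.6 mm / 0.270 mm per year = 23113.33 years ≈ 23113 varves.

23113 varves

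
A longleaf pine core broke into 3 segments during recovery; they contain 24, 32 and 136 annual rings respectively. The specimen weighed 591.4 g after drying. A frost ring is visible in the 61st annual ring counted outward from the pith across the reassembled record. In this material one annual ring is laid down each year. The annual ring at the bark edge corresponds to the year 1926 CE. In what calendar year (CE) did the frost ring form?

1795 CE

Total annual rings = 24 + 32 + 136 = 192.
The frost ring sits at annual ring 61 from the pith, so 192 − 61 = 131 annual rings formed after it.
The annual ring at the bark edge is 1926 CE, so the frost ring dates to 1926 − 131 = 1795 CE.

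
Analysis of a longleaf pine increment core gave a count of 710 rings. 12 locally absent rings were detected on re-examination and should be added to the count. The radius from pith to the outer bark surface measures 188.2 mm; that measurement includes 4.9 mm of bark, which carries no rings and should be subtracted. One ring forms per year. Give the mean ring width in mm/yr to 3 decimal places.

0.254 mm/yr

True ring count = 710 + 12 = 722.
The growth record spans 188.2 − 4.9 = 183.3 mm.
Extension rate ≈ 183.3 / 722 = 0.254 mm/yr.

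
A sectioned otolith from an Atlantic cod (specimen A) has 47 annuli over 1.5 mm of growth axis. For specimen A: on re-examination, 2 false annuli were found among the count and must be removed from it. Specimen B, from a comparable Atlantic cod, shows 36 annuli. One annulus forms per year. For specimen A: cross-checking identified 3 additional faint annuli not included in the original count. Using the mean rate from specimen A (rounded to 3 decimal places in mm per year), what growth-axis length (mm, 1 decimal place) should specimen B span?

1.1 mm

Specimen A: after corrections the count is 47 − 2 + 3 = 48 annuli.
A: 1.5 mm over 48 years gives 1.5 / 48 ≈ 0.031 mm per year.
B's length ≈ 0.031 × 36 = 1.1 mm.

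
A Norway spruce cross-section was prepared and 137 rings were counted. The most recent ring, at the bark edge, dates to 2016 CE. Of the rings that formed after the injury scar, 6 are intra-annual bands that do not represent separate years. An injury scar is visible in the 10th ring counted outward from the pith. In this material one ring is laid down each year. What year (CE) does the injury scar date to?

1895 CE

Between ring 10 and the bark edge there are 137 − 10 = 127 rings.
Removing the 6 false rings leaves 127 − 6 = 121 true rings beyond the injury scar.
The ring at the bark edge is 2016 CE, so the injury scar dates to 2016 − 121 = 1895 CE.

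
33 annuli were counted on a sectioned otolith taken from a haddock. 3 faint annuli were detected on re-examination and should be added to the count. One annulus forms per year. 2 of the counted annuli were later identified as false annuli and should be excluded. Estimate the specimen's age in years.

34 yr

Adjusted count: 33 − 2 + 3 = 34 annuli.
One annulus per year makes the duration 34 years.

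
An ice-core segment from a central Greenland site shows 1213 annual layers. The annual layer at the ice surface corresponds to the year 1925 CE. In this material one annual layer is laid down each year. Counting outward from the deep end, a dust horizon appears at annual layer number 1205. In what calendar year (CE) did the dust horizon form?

The dust horizon sits at annual layer 1205 from the deep end, so 1213 − 1205 = 8 annual layers formed after it.
1925 − 8 = 1917 CE.

1917 CE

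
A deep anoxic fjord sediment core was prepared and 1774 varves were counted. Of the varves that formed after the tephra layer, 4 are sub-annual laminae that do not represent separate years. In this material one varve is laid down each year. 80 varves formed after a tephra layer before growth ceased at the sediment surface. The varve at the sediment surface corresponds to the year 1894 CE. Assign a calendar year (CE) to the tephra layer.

There are 80 varves younger than the tephra layer.
80 − 4 false = 76 true varves after the tephra layer.
The varve at the sediment surface is 1894 CE, so the tephra layer dates to 1894 − 76 = 1818 CE.

1818 CE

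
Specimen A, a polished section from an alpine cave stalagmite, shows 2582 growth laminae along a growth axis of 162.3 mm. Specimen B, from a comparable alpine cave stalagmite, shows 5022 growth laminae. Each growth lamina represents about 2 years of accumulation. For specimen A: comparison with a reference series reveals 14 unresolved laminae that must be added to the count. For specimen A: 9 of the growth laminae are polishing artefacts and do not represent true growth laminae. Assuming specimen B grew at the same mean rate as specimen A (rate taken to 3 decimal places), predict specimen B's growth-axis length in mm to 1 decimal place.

311.4 mm

Specimen A: correcting the raw count gives 2582 − 9 + 14 = 2587 true growth laminae.
Specimen A: at 2 years per growth lamina, 2587 × 2 = 5174 years.
A: Extension rate ≈ 162.3 / 5174 = 0.031 mm/year.
Specimen B: 5022 growth laminae at 2 years each span 5022 × 2 = 10044 years. Length of B = 0.031 × 10044 = 311.4 mm.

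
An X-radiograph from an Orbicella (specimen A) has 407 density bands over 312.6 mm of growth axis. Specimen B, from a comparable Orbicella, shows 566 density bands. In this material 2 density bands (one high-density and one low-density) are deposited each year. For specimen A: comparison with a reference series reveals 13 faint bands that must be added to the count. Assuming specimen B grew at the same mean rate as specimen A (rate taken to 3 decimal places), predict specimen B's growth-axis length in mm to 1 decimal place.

421.4 mm

Specimen A: adjusted count: 407 + 13 = 420 density bands.
Specimen A: 420 density bands at 2 per year is 420 / 2 = 210 years.
A: Extension rate ≈ 312.6 / 210 = 1.489 mm per year.
Specimen B: 566 density bands at 2 per year is 566 / 2 = 283 years. Length of B = 1.489 × 283 = 421.4 mm.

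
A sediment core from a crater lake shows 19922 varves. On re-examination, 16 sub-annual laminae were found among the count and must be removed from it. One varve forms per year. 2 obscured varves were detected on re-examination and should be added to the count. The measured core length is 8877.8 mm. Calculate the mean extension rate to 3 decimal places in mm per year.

After corrections the count is 19922 − 16 + 2 = 19908 varves.
Mean rate = 8877.8 mm / 19908 years ≈ 0.446 mm per year.

0.446 mm per year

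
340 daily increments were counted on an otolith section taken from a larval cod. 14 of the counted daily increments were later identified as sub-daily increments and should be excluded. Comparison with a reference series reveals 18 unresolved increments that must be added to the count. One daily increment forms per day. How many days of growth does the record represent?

After corrections the count is 340 − 14 + 18 = 344 daily increments.
At one daily increment per day, that is 344 days.

344 days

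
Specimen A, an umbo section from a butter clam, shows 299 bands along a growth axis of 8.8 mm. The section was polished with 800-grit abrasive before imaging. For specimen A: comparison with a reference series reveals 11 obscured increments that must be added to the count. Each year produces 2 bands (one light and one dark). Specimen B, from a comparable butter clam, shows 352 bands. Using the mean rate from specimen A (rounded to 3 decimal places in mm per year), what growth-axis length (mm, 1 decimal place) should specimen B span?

10.0 mm

Specimen A: after corrections the count is 299 + 11 = 310 bands.
Specimen A: 310 bands at 2 per year is 310 / 2 = 155 years.
A: 8.8 mm over 155 years gives 8.8 / 155 ≈ 0.057 mm/yr.
Specimen B: dividing by 2 bands per year: 352 / 2 = 176 years. Length of B = 0.057 × 176 = 10.0 mm.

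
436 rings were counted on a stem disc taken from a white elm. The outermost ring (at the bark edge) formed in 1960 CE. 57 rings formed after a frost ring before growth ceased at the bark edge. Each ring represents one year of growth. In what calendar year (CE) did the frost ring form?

1903 CE

There are 57 rings younger than the frost ring.
The ring at the bark edge is 1960 CE, so the frost ring dates to 1960 − 57 = 1903 CE.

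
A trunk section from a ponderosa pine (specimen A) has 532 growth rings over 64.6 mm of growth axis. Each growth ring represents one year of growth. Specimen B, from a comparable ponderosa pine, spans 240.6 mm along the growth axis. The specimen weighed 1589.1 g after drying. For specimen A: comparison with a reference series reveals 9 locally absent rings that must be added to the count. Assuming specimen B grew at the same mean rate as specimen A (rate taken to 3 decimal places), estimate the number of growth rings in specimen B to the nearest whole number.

Specimen A: correcting the raw count gives 532 + 9 = 541 true growth rings.
A: Extension rate ≈ 64.6 / 541 = 0.119 mm/yr.
B spans 240.6 / 0.119 = 2021.85 years ≈ 2022 growth rings.

2022 growth rings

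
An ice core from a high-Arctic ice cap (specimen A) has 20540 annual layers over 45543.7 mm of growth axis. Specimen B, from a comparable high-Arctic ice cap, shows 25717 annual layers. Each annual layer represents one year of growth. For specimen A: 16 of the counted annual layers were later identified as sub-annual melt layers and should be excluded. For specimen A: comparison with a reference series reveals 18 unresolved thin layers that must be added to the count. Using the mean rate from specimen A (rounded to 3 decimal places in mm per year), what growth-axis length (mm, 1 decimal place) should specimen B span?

57014.6 mm

Specimen A: true annual layer count = 20540 − 16 + 18 = 20542.
A: Extension rate ≈ 45543.7 / 20542 = 2.217 mm/yr.
B's length ≈ 2.217 × 25717 = 57014.6 mm.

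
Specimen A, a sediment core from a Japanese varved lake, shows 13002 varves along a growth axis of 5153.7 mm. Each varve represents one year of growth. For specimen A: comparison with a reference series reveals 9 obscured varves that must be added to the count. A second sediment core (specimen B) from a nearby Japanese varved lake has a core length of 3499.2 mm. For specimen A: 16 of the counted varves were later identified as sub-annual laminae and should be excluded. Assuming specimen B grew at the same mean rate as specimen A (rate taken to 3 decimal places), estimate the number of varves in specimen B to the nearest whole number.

8814 varves

Specimen A: after corrections the count is 13002 − 16 + 9 = 12995 varves.
A: Mean rate = 5153.7 mm / 12995 years ≈ 0.397 mm/yr.
For B, 3499.2 / 0.397 = 8814.11 years ≈ 8814 varves.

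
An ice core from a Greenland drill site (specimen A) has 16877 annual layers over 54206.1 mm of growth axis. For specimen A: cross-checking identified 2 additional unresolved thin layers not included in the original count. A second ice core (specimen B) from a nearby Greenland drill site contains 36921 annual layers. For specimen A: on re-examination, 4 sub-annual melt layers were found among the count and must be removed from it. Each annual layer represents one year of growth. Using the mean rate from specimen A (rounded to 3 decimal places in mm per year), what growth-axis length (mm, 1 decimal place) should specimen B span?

118590.3 mm

Specimen A: true annual layer count = 16877 − 4 + 2 = 16875.
A: Extension rate ≈ 54206.1 / 16875 = 3.212 mm per year.
B's length ≈ 3.212 × 36921 = 118590.3 mm.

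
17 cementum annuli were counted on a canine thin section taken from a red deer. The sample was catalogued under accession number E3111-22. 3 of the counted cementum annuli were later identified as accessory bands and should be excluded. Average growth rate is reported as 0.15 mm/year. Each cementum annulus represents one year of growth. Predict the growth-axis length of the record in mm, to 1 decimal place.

2.1 mm

Correcting the raw count gives 17 − 3 = 14 true cementum annuli.
Length ≈ 0.15 × 14 = 2.1 mm.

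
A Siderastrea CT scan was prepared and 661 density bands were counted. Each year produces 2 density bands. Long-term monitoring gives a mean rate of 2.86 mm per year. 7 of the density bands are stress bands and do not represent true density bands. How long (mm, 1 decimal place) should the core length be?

Correcting the raw count gives 661 − 7 = 654 true density bands.
654 density bands at 2 per year is 654 / 2 = 327 years.
Length ≈ 2.86 × 327 = 935.2 mm.

935.2 mm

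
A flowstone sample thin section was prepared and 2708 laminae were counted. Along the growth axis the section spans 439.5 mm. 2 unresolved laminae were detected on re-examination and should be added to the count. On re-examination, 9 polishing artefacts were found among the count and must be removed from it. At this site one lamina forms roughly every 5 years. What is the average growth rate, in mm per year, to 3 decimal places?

0.033 mm per year

Adjusted count: 2708 − 9 + 2 = 2701 laminae.
2701 laminae at 5 years each span 2701 × 5 = 13505 years.
Mean rate = 439.5 mm / 13505 years ≈ 0.033 mm per year.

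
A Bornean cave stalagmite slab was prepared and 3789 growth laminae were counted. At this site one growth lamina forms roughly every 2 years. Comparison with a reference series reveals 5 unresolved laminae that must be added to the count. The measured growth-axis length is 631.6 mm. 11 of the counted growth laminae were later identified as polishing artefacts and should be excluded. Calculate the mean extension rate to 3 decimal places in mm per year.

True growth lamina count = 3789 − 11 + 5 = 3783.
3783 growth laminae at 2 years each span 3783 × 2 = 7566 years.
Mean rate = 631.6 mm / 7566 years ≈ 0.083 mm per year.

0.083 mm per year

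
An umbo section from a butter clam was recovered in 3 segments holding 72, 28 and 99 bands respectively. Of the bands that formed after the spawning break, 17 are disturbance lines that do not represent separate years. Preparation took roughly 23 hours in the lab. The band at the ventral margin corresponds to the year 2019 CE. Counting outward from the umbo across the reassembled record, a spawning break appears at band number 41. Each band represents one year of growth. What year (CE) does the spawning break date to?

1878 CE

Total bands = 72 + 28 + 99 = 199.
The spawning break sits at band 41 from the umbo, so 199 − 41 = 158 bands formed after it.
Excluding 17 false bands: 158 − 17 = 141.
The band at the ventral margin is 2019 CE, so the spawning break dates to 2019 − 141 = 1878 CE.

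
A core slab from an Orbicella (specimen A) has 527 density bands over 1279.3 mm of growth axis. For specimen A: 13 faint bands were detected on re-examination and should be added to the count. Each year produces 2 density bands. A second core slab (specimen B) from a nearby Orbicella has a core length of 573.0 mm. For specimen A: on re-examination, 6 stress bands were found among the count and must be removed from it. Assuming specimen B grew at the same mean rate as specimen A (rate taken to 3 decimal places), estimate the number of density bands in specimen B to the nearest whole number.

Specimen A: correcting the raw count gives 527 − 6 + 13 = 534 true density bands.
Specimen A: with 2 density bands per year, 534 / 2 = 267 years.
A: Mean rate = 1279.3 mm / 267 years ≈ 4.791 mm/yr.
B spans 573.0 / 4.791 = 119.60 years; at 2 density bands per year that is 119.60 × 2 ≈ 239 density bands.

239 density bands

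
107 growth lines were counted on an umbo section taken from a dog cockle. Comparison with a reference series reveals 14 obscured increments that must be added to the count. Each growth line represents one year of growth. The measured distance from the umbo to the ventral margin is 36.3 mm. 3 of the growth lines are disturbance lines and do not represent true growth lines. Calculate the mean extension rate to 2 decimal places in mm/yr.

Correcting the raw count gives 107 − 3 + 14 = 118 true growth lines.
36.3 mm over 118 years gives 36.3 / 118 ≈ 0.31 mm/yr.

0.31 mm/yr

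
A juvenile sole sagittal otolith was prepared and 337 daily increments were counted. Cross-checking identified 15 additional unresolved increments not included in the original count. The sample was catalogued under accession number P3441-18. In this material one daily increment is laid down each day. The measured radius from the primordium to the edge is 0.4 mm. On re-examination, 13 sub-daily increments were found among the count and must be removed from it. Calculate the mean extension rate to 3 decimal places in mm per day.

Adjusted count: 337 − 13 + 15 = 339 daily increments.
Mean rate = 0.4 mm / 339 days ≈ 0.001 mm per day.

0.001 mm per day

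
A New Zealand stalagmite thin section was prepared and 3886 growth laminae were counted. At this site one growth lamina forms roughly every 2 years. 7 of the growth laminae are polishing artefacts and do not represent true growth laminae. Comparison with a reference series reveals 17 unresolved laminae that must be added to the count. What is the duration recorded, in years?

7792 years

Adjusted count: 3886 − 7 + 17 = 3896 growth laminae.
Multiplying by 2 years per growth lamina: 3896 × 2 = 7792 years.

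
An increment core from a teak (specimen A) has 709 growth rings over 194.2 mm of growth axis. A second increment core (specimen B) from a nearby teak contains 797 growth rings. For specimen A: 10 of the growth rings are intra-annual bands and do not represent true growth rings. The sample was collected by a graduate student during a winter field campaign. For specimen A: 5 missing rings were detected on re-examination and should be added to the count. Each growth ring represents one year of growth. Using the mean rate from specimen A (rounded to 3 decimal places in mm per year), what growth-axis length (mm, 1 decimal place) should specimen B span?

Specimen A: adjusted count: 709 − 10 + 5 = 704 growth rings.
A: Extension rate ≈ 194.2 / 704 = 0.276 mm per year.
Length of B = 0.276 × 797 = 220.0 mm.

220.0 mm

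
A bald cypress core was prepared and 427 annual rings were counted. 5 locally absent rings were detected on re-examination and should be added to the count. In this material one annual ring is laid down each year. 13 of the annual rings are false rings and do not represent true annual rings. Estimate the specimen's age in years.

419 years

Correcting the raw count gives 427 − 13 + 5 = 419 true annual rings.
One annual ring per year makes the duration 419 years.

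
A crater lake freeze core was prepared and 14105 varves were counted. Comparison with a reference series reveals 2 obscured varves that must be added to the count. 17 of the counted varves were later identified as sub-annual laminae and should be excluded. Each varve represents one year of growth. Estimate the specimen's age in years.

Adjusted count: 14105 − 17 + 2 = 14090 varves.
One varve per year makes the duration 14090 years.

14090 years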